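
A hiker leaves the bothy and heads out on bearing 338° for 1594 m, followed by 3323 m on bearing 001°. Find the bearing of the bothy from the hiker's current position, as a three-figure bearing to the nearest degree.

174°

Leg 1 (338°, 1594 m): east 1594 sin 338° = -597.12, north 1594 cos 338° = 1477.93
Leg 2 (001°, 3323 m): east 3323 sin 1° = 57.99, north 3323 cos 1° = 3322.49
Net displacement: -539.13 east, 4800.42 north. Direction back to start is (539.13, -4800.42): bearing = atan2(539.13, -4800.42) mod 360° = 173.59° ≈ 174°.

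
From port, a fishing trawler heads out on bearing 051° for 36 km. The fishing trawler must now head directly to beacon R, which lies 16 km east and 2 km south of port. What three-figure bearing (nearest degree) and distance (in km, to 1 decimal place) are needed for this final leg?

206°, 27.4 km

Leg 1 (051°, 36 km): east 36 sin 51° = 27.98, north 36 cos 51° = 22.66
Current position: (27.98, 22.66). Target: (16, -2). Remaining: Δeast = -11.98, Δnorth = -24.66.
Bearing = atan2(-11.98, -24.66) mod 360° = 205.91°; distance = √((-11.98)² + (-24.66)²) = 27.411 km.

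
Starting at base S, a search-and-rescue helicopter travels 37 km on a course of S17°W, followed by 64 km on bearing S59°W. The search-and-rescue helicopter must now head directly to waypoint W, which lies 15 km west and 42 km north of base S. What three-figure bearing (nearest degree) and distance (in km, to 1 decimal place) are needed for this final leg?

025°, 121.4 km

Leg 1 (S17°W, 37 km): east 37 sin 197° = -10.82, north 37 cos 197° = -35.38
Leg 2 (S59°W, 64 km): east 64 sin 239° = -54.86, north 64 cos 239° = -32.96
Current position: (-65.68, -68.35). Target: (-15, 42). Remaining: Δeast = 50.68, Δnorth = 110.35.
Bearing = atan2(50.68, 110.35) mod 360° = 24.67°; distance = √((50.68)² + (110.35)²) = 121.426 km.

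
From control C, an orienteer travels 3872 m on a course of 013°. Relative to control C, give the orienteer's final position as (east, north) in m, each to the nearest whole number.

(871, 3773)

Leg 1 (013°, 3872 m): east 3872 sin 13° = 871.01, north 3872 cos 13° = 3772.76
Summing: 871.01 m east, 3772.76 m north → (871, 3773).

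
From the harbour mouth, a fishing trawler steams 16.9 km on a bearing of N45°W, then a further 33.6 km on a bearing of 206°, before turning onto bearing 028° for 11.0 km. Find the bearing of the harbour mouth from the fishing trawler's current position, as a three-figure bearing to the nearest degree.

Leg 1 (N45°W, 16.9 km): east 16.9 sin 315° = -11.95, north 16.9 cos 315° = 11.95
Leg 2 (206°, 33.6 km): east 33.6 sin 206° = -14.73, north 33.6 cos 206° = -30.20
Leg 3 (028°, 11.0 km): east 11.0 sin 28° = 5.16, north 11.0 cos 28° = 9.71
Net displacement: -21.52 east, -8.54 north. Direction back to start is (21.52, 8.54): bearing = atan2(21.52, 8.54) mod 360° = 68.36° ≈ 068°.

068°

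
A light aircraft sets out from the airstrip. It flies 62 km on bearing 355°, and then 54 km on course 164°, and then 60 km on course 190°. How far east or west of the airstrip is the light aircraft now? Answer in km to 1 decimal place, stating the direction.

0.9 km west

Leg 1 (355°, 62 km): east 62 sin 355° = -5.40, north 62 cos 355° = 61.76
Leg 2 (164°, 54 km): east 54 sin 164° = 14.88, north 54 cos 164° = -51.91
Leg 3 (190°, 60 km): east 60 sin 190° = -10.42, north 60 cos 190° = -59.09
Net east component: -0.94 km.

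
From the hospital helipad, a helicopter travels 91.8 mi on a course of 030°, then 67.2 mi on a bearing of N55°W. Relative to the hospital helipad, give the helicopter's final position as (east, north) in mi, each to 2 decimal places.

(-9.15, 118.05)

Leg 1 (030°, 91.8 mi): east 91.8 sin 30° = 45.90, north 91.8 cos 30° = 79.50
Leg 2 (N55°W, 67.2 mi): east 67.2 sin 305° = -55.05, north 67.2 cos 305° = 38.54
Summing: -9.15 mi east, 118.05 mi north → (-9.15, 118.05).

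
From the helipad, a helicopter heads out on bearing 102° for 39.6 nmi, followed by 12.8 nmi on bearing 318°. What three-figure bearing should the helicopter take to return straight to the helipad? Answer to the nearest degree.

Leg 1 (102°, 39.6 nmi): east 39.6 sin 102° = 38.73, north 39.6 cos 102° = -8.23
Leg 2 (318°, 12.8 nmi): east 12.8 sin 318° = -8.56, north 12.8 cos 318° = 9.51
Net displacement: 30.17 east, 1.28 north. Direction back to start is (-30.17, -1.28): bearing = atan2(-30.17, -1.28) mod 360° = 267.57° ≈ 268°.

268°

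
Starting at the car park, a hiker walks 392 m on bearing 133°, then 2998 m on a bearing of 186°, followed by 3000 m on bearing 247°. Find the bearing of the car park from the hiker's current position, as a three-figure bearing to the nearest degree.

032°

Leg 1 (133°, 392 m): east 392 sin 133° = 286.69, north 392 cos 133° = -267.34
Leg 2 (186°, 2998 m): east 2998 sin 186° = -313.38, north 2998 cos 186° = -2981.58
Leg 3 (247°, 3000 m): east 3000 sin 247° = -2761.51, north 3000 cos 247° = -1172.19
Net displacement: -2788.20 east, -4421.11 north. Direction back to start is (2788.20, 4421.11): bearing = atan2(2788.20, 4421.11) mod 360° = 32.24° ≈ 032°.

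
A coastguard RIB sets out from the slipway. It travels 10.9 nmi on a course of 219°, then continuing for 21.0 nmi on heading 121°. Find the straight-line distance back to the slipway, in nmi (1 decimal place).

22.3 nmi

Leg 1 (219°, 10.9 nmi): east 10.9 sin 219° = -6.86, north 10.9 cos 219° = -8.47
Leg 2 (121°, 21.0 nmi): east 21.0 sin 121° = 18.00, north 21.0 cos 121° = -10.82
Net: 11.14 east, -19.29 north. Distance = √((11.14)² + (-19.29)²) = 22.273 nmi.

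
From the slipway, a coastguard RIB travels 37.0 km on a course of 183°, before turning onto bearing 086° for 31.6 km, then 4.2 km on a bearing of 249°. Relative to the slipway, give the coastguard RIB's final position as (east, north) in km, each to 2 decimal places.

Leg 1 (183°, 37.0 km): east 37.0 sin 183° = -1.94, north 37.0 cos 183° = -36.95
Leg 2 (086°, 31.6 km): east 31.6 sin 86° = 31.52, north 31.6 cos 86° = 2.20
Leg 3 (249°, 4.2 km): east 4.2 sin 249° = -3.92, north 4.2 cos 249° = -1.51
Summing: 25.67 km east, -36.25 km north → (25.67, -36.25).

(25.67, -36.25)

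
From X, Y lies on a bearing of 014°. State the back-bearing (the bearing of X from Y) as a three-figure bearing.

Back-bearing = 014° + 180° = 194°.

194°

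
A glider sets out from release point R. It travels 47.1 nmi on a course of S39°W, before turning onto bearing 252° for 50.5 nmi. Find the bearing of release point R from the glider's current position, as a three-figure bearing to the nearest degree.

056°

Leg 1 (S39°W, 47.1 nmi): east 47.1 sin 219° = -29.64, north 47.1 cos 219° = -36.60
Leg 2 (252°, 50.5 nmi): east 50.5 sin 252° = -48.03, north 50.5 cos 252° = -15.61
Net displacement: -77.67 east, -52.21 north. Direction back to start is (77.67, 52.21): bearing = atan2(77.67, 52.21) mod 360° = 56.09° ≈ 056°.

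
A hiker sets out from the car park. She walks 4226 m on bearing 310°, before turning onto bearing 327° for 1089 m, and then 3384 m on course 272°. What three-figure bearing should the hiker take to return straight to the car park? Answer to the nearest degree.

Leg 1 (310°, 4226 m): east 4226 sin 310° = -3237.30, north 4226 cos 310° = 2716.42
Leg 2 (327°, 1089 m): east 1089 sin 327° = -593.11, north 1089 cos 327° = 913.31
Leg 3 (272°, 3384 m): east 3384 sin 272° = -3381.94, north 3384 cos 272° = 118.10
Net displacement: -7212.35 east, 3747.83 north. Direction back to start is (7212.35, -3747.83): bearing = atan2(7212.35, -3747.83) mod 360° = 117.46° ≈ 117°.

117°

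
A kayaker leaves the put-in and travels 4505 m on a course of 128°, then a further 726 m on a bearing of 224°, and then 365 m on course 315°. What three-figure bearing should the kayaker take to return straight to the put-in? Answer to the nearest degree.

317°

Leg 1 (128°, 4505 m): east 4505 sin 128° = 3549.99, north 4505 cos 128° = -2773.55
Leg 2 (224°, 726 m): east 726 sin 224° = -504.32, north 726 cos 224° = -522.24
Leg 3 (315°, 365 m): east 365 sin 315° = -258.09, north 365 cos 315° = 258.09
Net displacement: 2787.57 east, -3037.70 north. Direction back to start is (-2787.57, 3037.70): bearing = atan2(-2787.57, 3037.70) mod 360° = 317.46° ≈ 317°.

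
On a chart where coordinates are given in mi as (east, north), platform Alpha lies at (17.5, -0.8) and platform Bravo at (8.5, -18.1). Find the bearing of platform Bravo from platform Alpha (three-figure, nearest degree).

207°

Δeast = 8.5 − 17.5 = -9.00; Δnorth = -18.1 − -0.8 = -17.30.
Bearing = atan2(Δeast, Δnorth) mod 360° = 207.48° ≈ 207°.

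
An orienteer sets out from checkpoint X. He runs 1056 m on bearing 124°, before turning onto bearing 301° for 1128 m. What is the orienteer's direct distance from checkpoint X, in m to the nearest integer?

Leg 1 (124°, 1056 m): east 1056 sin 124° = 875.46, north 1056 cos 124° = -590.51
Leg 2 (301°, 1128 m): east 1128 sin 301° = -966.88, north 1128 cos 301° = 580.96
Net: -91.42 east, -9.54 north. Distance = √((-91.42)² + (-9.54)²) = 91.918 m.

92 m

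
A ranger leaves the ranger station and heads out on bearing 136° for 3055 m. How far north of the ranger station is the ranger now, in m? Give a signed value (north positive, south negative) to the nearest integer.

-2198 m

Leg 1 (136°, 3055 m): east 3055 sin 136° = 2122.18, north 3055 cos 136° = -2197.58
Net north component: -2197.58 m.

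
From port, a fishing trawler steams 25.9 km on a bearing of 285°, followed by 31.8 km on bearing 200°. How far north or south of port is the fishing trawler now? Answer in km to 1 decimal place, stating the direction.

23.2 km south

Leg 1 (285°, 25.9 km): east 25.9 sin 285° = -25.02, north 25.9 cos 285° = 6.70
Leg 2 (200°, 31.8 km): east 31.8 sin 200° = -10.88, north 31.8 cos 200° = -29.88
Net north component: -23.18 km.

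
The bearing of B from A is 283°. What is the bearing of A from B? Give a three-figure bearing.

103°

Back-bearing = 283° − 180° = 103°.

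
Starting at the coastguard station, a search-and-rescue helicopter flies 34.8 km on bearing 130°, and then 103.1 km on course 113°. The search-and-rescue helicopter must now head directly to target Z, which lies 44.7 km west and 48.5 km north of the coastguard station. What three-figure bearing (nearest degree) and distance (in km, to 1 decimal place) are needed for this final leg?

304°, 200.0 km

Leg 1 (130°, 34.8 km): east 34.8 sin 130° = 26.66, north 34.8 cos 130° = -22.37
Leg 2 (113°, 103.1 km): east 103.1 sin 113° = 94.90, north 103.1 cos 113° = -40.28
Current position: (121.56, -62.65). Target: (-44.7, 48.5). Remaining: Δeast = -166.26, Δnorth = 111.15.
Bearing = atan2(-166.26, 111.15) mod 360° = 303.76°; distance = √((-166.26)² + (111.15)²) = 199.996 km.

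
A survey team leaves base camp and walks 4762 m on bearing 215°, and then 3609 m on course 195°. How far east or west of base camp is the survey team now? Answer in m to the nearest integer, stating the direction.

3665 m west

Leg 1 (215°, 4762 m): east 4762 sin 215° = -2731.37, north 4762 cos 215° = -3900.80
Leg 2 (195°, 3609 m): east 3609 sin 195° = -934.08, north 3609 cos 195° = -3486.03
Net east component: -3665.45 m.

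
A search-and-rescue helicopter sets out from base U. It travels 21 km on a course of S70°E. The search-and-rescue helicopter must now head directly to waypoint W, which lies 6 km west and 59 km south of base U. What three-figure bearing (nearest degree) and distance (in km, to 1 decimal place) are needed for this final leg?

206°, 57.9 km

Leg 1 (S70°E, 21 km): east 21 sin 110° = 19.73, north 21 cos 110° = -7.18
Current position: (19.73, -7.18). Target: (-6, -59). Remaining: Δeast = -25.73, Δnorth = -51.82.
Bearing = atan2(-25.73, -51.82) mod 360° = 206.41°; distance = √((-25.73)² + (-51.82)²) = 57.856 km.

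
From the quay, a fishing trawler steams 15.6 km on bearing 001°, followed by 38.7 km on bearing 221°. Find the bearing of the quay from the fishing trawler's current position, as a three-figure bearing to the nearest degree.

062°

Leg 1 (001°, 15.6 km): east 15.6 sin 1° = 0.27, north 15.6 cos 1° = 15.60
Leg 2 (221°, 38.7 km): east 38.7 sin 221° = -25.39, north 38.7 cos 221° = -29.21
Net displacement: -25.12 east, -13.61 north. Direction back to start is (25.12, 13.61): bearing = atan2(25.12, 13.61) mod 360° = 61.55° ≈ 062°.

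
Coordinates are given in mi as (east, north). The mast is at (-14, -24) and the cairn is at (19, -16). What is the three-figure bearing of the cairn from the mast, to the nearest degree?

Δeast = 19 − -14 = 33.00; Δnorth = -16 − -24 = 8.00.
Bearing = atan2(Δeast, Δnorth) mod 360° = 76.37° ≈ 076°.

076°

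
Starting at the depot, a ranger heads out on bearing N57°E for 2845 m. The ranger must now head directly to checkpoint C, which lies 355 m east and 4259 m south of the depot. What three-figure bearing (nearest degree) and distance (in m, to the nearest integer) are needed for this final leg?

199°, 6153 m

Leg 1 (N57°E, 2845 m): east 2845 sin 57° = 2386.02, north 2845 cos 57° = 1549.50
Current position: (2386.02, 1549.50). Target: (355, -4259). Remaining: Δeast = -2031.02, Δnorth = -5808.50.
Bearing = atan2(-2031.02, -5808.50) mod 360° = 199.27°; distance = √((-2031.02)² + (-5808.50)²) = 6153.347 m.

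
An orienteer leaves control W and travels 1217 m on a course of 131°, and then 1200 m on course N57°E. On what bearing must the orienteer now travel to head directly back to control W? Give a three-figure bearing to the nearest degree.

274°

Leg 1 (131°, 1217 m): east 1217 sin 131° = 918.48, north 1217 cos 131° = -798.42
Leg 2 (N57°E, 1200 m): east 1200 sin 57° = 1006.40, north 1200 cos 57° = 653.57
Net displacement: 1924.89 east, -144.86 north. Direction back to start is (-1924.89, 144.86): bearing = atan2(-1924.89, 144.86) mod 360° = 274.30° ≈ 274°.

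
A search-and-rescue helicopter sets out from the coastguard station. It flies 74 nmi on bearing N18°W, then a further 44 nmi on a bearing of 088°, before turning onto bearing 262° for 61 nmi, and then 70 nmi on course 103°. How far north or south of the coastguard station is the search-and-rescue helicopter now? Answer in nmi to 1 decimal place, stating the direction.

47.7 nmi north

Leg 1 (N18°W, 74 nmi): east 74 sin 342° = -22.87, north 74 cos 342° = 70.38
Leg 2 (088°, 44 nmi): east 44 sin 88° = 43.97, north 44 cos 88° = 1.54
Leg 3 (262°, 61 nmi): east 61 sin 262° = -60.41, north 61 cos 262° = -8.49
Leg 4 (103°, 70 nmi): east 70 sin 103° = 68.21, north 70 cos 103° = -15.75
Net north component: 47.68 nmi.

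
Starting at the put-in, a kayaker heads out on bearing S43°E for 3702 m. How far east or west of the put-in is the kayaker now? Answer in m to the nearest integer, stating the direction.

Leg 1 (S43°E, 3702 m): east 3702 sin 137° = 2524.76, north 3702 cos 137° = -2707.47
Net east component: 2524.76 m.

2525 m east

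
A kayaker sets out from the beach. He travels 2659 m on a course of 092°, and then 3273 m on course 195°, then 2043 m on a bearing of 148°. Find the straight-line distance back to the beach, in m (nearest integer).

5765 m

Leg 1 (092°, 2659 m): east 2659 sin 92° = 2657.38, north 2659 cos 92° = -92.80
Leg 2 (195°, 3273 m): east 3273 sin 195° = -847.11, north 3273 cos 195° = -3161.48
Leg 3 (148°, 2043 m): east 2043 sin 148° = 1082.63, north 2043 cos 148° = -1732.56
Net: 2892.89 east, -4986.84 north. Distance = √((2892.89)² + (-4986.84)²) = 5765.184 m.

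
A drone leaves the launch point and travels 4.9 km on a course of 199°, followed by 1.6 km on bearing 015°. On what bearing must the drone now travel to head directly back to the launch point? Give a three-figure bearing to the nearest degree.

Leg 1 (199°, 4.9 km): east 4.9 sin 199° = -1.60, north 4.9 cos 199° = -4.63
Leg 2 (015°, 1.6 km): east 1.6 sin 15° = 0.41, north 1.6 cos 15° = 1.55
Net displacement: -1.18 east, -3.09 north. Direction back to start is (1.18, 3.09): bearing = atan2(1.18, 3.09) mod 360° = 20.93° ≈ 021°.

021°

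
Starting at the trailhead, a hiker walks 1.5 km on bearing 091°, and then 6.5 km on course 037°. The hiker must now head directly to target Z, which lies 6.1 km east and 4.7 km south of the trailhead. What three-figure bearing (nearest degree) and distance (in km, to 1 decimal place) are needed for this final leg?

176°, 9.9 km

Leg 1 (091°, 1.5 km): east 1.5 sin 91° = 1.50, north 1.5 cos 91° = -0.03
Leg 2 (037°, 6.5 km): east 6.5 sin 37° = 3.91, north 6.5 cos 37° = 5.19
Current position: (5.41, 5.16). Target: (6.1, -4.7). Remaining: Δeast = 0.69, Δnorth = -9.86.
Bearing = atan2(0.69, -9.86) mod 360° = 176.01°; distance = √((0.69)² + (-9.86)²) = 9.889 km.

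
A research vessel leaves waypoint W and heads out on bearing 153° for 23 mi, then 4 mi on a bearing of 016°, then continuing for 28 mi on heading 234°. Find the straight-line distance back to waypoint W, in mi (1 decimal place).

Leg 1 (153°, 23 mi): east 23 sin 153° = 10.44, north 23 cos 153° = -20.49
Leg 2 (016°, 4 mi): east 4 sin 16° = 1.10, north 4 cos 16° = 3.85
Leg 3 (234°, 28 mi): east 28 sin 234° = -22.65, north 28 cos 234° = -16.46
Net: -11.11 east, -33.11 north. Distance = √((-11.11)² + (-33.11)²) = 34.920 mi.

34.9 mi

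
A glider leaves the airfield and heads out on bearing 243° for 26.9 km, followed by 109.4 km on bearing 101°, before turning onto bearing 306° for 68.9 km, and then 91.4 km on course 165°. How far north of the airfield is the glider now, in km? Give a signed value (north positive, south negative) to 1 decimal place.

-80.9 km

Leg 1 (243°, 26.9 km): east 26.9 sin 243° = -23.97, north 26.9 cos 243° = -12.21
Leg 2 (101°, 109.4 km): east 109.4 sin 101° = 107.39, north 109.4 cos 101° = -20.87
Leg 3 (306°, 68.9 km): east 68.9 sin 306° = -55.74, north 68.9 cos 306° = 40.50
Leg 4 (165°, 91.4 km): east 91.4 sin 165° = 23.66, north 91.4 cos 165° = -88.29
Net north component: -80.87 km.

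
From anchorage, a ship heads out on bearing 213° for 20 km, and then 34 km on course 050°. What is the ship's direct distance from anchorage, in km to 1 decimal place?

16.0 km

Leg 1 (213°, 20 km): east 20 sin 213° = -10.89, north 20 cos 213° = -16.77
Leg 2 (050°, 34 km): east 34 sin 50° = 26.05, north 34 cos 50° = 21.85
Net: 15.15 east, 5.08 north. Distance = √((15.15)² + (5.08)²) = 15.982 km.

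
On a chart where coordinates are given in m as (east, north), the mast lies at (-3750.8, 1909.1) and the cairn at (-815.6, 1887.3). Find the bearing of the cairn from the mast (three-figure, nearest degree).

Δeast = -815.6 − -3750.8 = 2935.20; Δnorth = 1887.3 − 1909.1 = -21.80.
Bearing = atan2(Δeast, Δnorth) mod 360° = 90.43° ≈ 090°.

090°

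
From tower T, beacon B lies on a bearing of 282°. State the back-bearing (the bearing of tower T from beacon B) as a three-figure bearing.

Back-bearing = 282° − 180° = 102°.

102°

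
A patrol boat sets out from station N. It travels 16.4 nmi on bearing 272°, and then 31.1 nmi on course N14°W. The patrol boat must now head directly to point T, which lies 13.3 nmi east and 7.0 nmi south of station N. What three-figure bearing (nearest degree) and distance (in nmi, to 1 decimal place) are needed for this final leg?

135°, 53.0 nmi

Leg 1 (272°, 16.4 nmi): east 16.4 sin 272° = -16.39, north 16.4 cos 272° = 0.57
Leg 2 (N14°W, 31.1 nmi): east 31.1 sin 346° = -7.52, north 31.1 cos 346° = 30.18
Current position: (-23.91, 30.75). Target: (13.3, -7.0). Remaining: Δeast = 37.21, Δnorth = -37.75.
Bearing = atan2(37.21, -37.75) mod 360° = 135.41°; distance = √((37.21)² + (-37.75)²) = 53.008 nmi.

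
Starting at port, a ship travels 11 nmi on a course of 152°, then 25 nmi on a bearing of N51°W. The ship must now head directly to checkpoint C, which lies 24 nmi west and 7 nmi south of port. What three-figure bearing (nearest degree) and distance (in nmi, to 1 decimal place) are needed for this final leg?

Leg 1 (152°, 11 nmi): east 11 sin 152° = 5.16, north 11 cos 152° = -9.71
Leg 2 (N51°W, 25 nmi): east 25 sin 309° = -19.43, north 25 cos 309° = 15.73
Current position: (-14.26, 6.02). Target: (-24, -7). Remaining: Δeast = -9.74, Δnorth = -13.02.
Bearing = atan2(-9.74, -13.02) mod 360° = 216.79°; distance = √((-9.74)² + (-13.02)²) = 16.258 nmi.

217°, 16.3 nmi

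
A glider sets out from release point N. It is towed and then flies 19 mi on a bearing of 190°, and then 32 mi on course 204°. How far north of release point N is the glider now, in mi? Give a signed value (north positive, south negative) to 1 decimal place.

Leg 1 (190°, 19 mi): east 19 sin 190° = -3.30, north 19 cos 190° = -18.71
Leg 2 (204°, 32 mi): east 32 sin 204° = -13.02, north 32 cos 204° = -29.23
Net north component: -47.94 mi.

-47.9 mi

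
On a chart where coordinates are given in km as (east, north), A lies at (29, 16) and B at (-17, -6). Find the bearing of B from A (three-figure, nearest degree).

Δeast = -17 − 29 = -46.00; Δnorth = -6 − 16 = -22.00.
Bearing = atan2(Δeast, Δnorth) mod 360° = 244.44° ≈ 244°.

244°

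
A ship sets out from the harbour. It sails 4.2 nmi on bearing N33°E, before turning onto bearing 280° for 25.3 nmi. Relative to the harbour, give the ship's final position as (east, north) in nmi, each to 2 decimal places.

(-22.63, 7.92)

Leg 1 (N33°E, 4.2 nmi): east 4.2 sin 33° = 2.29, north 4.2 cos 33° = 3.52
Leg 2 (280°, 25.3 nmi): east 25.3 sin 280° = -24.92, north 25.3 cos 280° = 4.39
Summing: -22.63 nmi east, 7.92 nmi north → (-22.63, 7.92).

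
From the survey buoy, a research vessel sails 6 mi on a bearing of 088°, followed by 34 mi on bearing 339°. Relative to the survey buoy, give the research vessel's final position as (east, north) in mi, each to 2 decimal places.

Leg 1 (088°, 6 mi): east 6 sin 88° = 6.00, north 6 cos 88° = 0.21
Leg 2 (339°, 34 mi): east 34 sin 339° = -12.18, north 34 cos 339° = 31.74
Summing: -6.19 mi east, 31.95 mi north → (-6.19, 31.95).

(-6.19, 31.95)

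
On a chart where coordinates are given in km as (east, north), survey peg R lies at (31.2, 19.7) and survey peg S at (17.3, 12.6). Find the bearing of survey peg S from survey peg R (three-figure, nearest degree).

Δeast = 17.3 − 31.2 = -13.90; Δnorth = 12.6 − 19.7 = -7.10.
Bearing = atan2(Δeast, Δnorth) mod 360° = 242.94° ≈ 243°.

243°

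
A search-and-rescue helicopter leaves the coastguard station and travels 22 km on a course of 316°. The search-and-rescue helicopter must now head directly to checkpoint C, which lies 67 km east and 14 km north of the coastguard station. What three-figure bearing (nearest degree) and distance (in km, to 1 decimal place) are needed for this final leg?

Leg 1 (316°, 22 km): east 22 sin 316° = -15.28, north 22 cos 316° = 15.83
Current position: (-15.28, 15.83). Target: (67, 14). Remaining: Δeast = 82.28, Δnorth = -1.83.
Bearing = atan2(82.28, -1.83) mod 360° = 91.27°; distance = √((82.28)² + (-1.83)²) = 82.303 km.

091°, 82.3 km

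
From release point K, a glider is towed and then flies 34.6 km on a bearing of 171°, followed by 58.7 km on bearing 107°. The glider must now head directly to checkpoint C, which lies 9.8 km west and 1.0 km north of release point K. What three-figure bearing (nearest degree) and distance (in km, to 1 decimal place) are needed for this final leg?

Leg 1 (171°, 34.6 km): east 34.6 sin 171° = 5.41, north 34.6 cos 171° = -34.17
Leg 2 (107°, 58.7 km): east 58.7 sin 107° = 56.14, north 58.7 cos 107° = -17.16
Current position: (61.55, -51.34). Target: (-9.8, 1.0). Remaining: Δeast = -71.35, Δnorth = 52.34.
Bearing = atan2(-71.35, 52.34) mod 360° = 306.26°; distance = √((-71.35)² + (52.34)²) = 88.485 km.

306°, 88.5 km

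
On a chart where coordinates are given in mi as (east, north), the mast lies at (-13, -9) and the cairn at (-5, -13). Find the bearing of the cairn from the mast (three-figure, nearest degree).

117°

Δeast = -5 − -13 = 8.00; Δnorth = -13 − -9 = -4.00.
Bearing = atan2(Δeast, Δnorth) mod 360° = 116.57° ≈ 117°.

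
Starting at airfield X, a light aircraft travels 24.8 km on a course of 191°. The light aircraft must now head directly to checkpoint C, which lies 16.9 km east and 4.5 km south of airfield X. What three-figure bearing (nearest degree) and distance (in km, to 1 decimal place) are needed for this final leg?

047°, 29.4 km

Leg 1 (191°, 24.8 km): east 24.8 sin 191° = -4.73, north 24.8 cos 191° = -24.34
Current position: (-4.73, -24.34). Target: (16.9, -4.5). Remaining: Δeast = 21.63, Δnorth = 19.84.
Bearing = atan2(21.63, 19.84) mod 360° = 47.47°; distance = √((21.63)² + (19.84)²) = 29.355 km.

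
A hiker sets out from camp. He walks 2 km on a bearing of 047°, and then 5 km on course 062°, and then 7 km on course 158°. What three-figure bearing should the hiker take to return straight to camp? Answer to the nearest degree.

Leg 1 (047°, 2 km): east 2 sin 47° = 1.46, north 2 cos 47° = 1.36
Leg 2 (062°, 5 km): east 5 sin 62° = 4.41, north 5 cos 62° = 2.35
Leg 3 (158°, 7 km): east 7 sin 158° = 2.62, north 7 cos 158° = -6.49
Net displacement: 8.50 east, -2.78 north. Direction back to start is (-8.50, 2.78): bearing = atan2(-8.50, 2.78) mod 360° = 288.10° ≈ 288°.

288°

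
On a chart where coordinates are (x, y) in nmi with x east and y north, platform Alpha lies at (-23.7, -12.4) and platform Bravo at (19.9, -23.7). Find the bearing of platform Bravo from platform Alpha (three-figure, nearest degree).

105°

Δeast = 19.9 − -23.7 = 43.60; Δnorth = -23.7 − -12.4 = -11.30.
Bearing = atan2(Δeast, Δnorth) mod 360° = 104.53° ≈ 105°.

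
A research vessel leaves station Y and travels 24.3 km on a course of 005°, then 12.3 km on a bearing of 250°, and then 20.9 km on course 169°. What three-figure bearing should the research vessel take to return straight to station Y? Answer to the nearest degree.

085°

Leg 1 (005°, 24.3 km): east 24.3 sin 5° = 2.12, north 24.3 cos 5° = 24.21
Leg 2 (250°, 12.3 km): east 12.3 sin 250° = -11.56, north 12.3 cos 250° = -4.21
Leg 3 (169°, 20.9 km): east 20.9 sin 169° = 3.99, north 20.9 cos 169° = -20.52
Net displacement: -5.45 east, -0.52 north. Direction back to start is (5.45, 0.52): bearing = atan2(5.45, 0.52) mod 360° = 84.60° ≈ 085°.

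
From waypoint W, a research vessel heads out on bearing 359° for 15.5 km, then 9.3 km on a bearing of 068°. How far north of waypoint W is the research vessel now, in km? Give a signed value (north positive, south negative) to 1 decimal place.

19.0 km

Leg 1 (359°, 15.5 km): east 15.5 sin 359° = -0.27, north 15.5 cos 359° = 15.50
Leg 2 (068°, 9.3 km): east 9.3 sin 68° = 8.62, north 9.3 cos 68° = 3.48
Net north component: 18.98 km.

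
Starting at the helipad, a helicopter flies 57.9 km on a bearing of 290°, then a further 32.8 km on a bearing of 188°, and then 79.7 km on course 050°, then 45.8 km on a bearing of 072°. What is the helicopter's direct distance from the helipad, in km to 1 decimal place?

Leg 1 (290°, 57.9 km): east 57.9 sin 290° = -54.41, north 57.9 cos 290° = 19.80
Leg 2 (188°, 32.8 km): east 32.8 sin 188° = -4.56, north 32.8 cos 188° = -32.48
Leg 3 (050°, 79.7 km): east 79.7 sin 50° = 61.05, north 79.7 cos 50° = 51.23
Leg 4 (072°, 45.8 km): east 45.8 sin 72° = 43.56, north 45.8 cos 72° = 14.15
Net: 45.64 east, 52.71 north. Distance = √((45.64)² + (52.71)²) = 69.719 km.

69.7 km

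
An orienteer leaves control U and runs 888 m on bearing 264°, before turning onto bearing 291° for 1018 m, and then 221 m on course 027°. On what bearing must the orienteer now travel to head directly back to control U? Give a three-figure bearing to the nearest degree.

105°

Leg 1 (264°, 888 m): east 888 sin 264° = -883.14, north 888 cos 264° = -92.82
Leg 2 (291°, 1018 m): east 1018 sin 291° = -950.38, north 1018 cos 291° = 364.82
Leg 3 (027°, 221 m): east 221 sin 27° = 100.33, north 221 cos 27° = 196.91
Net displacement: -1733.19 east, 468.91 north. Direction back to start is (1733.19, -468.91): bearing = atan2(1733.19, -468.91) mod 360° = 105.14° ≈ 105°.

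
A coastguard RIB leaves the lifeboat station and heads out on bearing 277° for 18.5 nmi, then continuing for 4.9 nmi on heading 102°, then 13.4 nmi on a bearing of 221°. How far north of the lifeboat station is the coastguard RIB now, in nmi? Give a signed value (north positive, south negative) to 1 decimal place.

-8.9 nmi

Leg 1 (277°, 18.5 nmi): east 18.5 sin 277° = -18.36, north 18.5 cos 277° = 2.25
Leg 2 (102°, 4.9 nmi): east 4.9 sin 102° = 4.79, north 4.9 cos 102° = -1.02
Leg 3 (221°, 13.4 nmi): east 13.4 sin 221° = -8.79, north 13.4 cos 221° = -10.11
Net north component: -8.88 nmi.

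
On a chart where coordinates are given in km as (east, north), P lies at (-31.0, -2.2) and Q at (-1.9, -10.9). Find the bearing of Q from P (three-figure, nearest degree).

107°

Δeast = -1.9 − -31.0 = 29.10; Δnorth = -10.9 − -2.2 = -8.70.
Bearing = atan2(Δeast, Δnorth) mod 360° = 106.65° ≈ 107°.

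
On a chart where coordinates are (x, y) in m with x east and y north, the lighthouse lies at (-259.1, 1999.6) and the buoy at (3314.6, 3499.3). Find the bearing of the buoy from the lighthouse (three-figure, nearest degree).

Δeast = 3314.6 − -259.1 = 3573.70; Δnorth = 3499.3 − 1999.6 = 1499.70.
Bearing = atan2(Δeast, Δnorth) mod 360° = 67.23° ≈ 067°.

067°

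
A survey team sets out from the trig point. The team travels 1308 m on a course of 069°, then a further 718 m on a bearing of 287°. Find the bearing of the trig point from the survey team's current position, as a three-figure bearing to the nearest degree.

Leg 1 (069°, 1308 m): east 1308 sin 69° = 1221.12, north 1308 cos 69° = 468.75
Leg 2 (287°, 718 m): east 718 sin 287° = -686.63, north 718 cos 287° = 209.92
Net displacement: 534.50 east, 678.67 north. Direction back to start is (-534.50, -678.67): bearing = atan2(-534.50, -678.67) mod 360° = 218.22° ≈ 218°.

218°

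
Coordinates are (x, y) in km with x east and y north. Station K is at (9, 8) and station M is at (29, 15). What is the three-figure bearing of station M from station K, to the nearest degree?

071°

Δeast = 29 − 9 = 20.00; Δnorth = 15 − 8 = 7.00.
Bearing = atan2(Δeast, Δnorth) mod 360° = 70.71° ≈ 071°.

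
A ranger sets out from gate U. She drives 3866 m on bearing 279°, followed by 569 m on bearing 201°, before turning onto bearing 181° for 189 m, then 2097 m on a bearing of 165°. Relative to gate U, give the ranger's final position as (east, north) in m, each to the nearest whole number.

(-3483, -2141)

Leg 1 (279°, 3866 m): east 3866 sin 279° = -3818.40, north 3866 cos 279° = 604.78
Leg 2 (201°, 569 m): east 569 sin 201° = -203.91, north 569 cos 201° = -531.21
Leg 3 (181°, 189 m): east 189 sin 181° = -3.30, north 189 cos 181° = -188.97
Leg 4 (165°, 2097 m): east 2097 sin 165° = 542.74, north 2097 cos 165° = -2025.55
Summing: -3482.87 m east, -2140.95 m north → (-3483, -2141).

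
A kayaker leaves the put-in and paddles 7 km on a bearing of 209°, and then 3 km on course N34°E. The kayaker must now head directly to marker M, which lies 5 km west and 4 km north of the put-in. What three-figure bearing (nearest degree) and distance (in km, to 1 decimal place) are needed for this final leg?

337°, 8.3 km

Leg 1 (209°, 7 km): east 7 sin 209° = -3.39, north 7 cos 209° = -6.12
Leg 2 (N34°E, 3 km): east 3 sin 34° = 1.68, north 3 cos 34° = 2.49
Current position: (-1.72, -3.64). Target: (-5, 4). Remaining: Δeast = -3.28, Δnorth = 7.64.
Bearing = atan2(-3.28, 7.64) mod 360° = 336.73°; distance = √((-3.28)² + (7.64)²) = 8.311 km.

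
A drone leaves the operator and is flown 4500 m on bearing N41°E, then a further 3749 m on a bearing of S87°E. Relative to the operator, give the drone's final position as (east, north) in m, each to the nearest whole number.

Leg 1 (N41°E, 4500 m): east 4500 sin 41° = 2952.27, north 4500 cos 41° = 3396.19
Leg 2 (S87°E, 3749 m): east 3749 sin 93° = 3743.86, north 3749 cos 93° = -196.21
Summing: 6696.13 m east, 3199.99 m north → (6696, 3200).

(6696, 3200)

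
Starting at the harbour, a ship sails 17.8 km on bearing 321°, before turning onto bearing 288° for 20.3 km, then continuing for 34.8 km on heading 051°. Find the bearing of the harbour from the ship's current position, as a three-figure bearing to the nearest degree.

175°

Leg 1 (321°, 17.8 km): east 17.8 sin 321° = -11.20, north 17.8 cos 321° = 13.83
Leg 2 (288°, 20.3 km): east 20.3 sin 288° = -19.31, north 20.3 cos 288° = 6.27
Leg 3 (051°, 34.8 km): east 34.8 sin 51° = 27.04, north 34.8 cos 51° = 21.90
Net displacement: -3.46 east, 42.01 north. Direction back to start is (3.46, -42.01): bearing = atan2(3.46, -42.01) mod 360° = 175.29° ≈ 175°.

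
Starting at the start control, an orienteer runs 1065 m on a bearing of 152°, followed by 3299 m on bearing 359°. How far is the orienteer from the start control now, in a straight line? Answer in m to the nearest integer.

Leg 1 (152°, 1065 m): east 1065 sin 152° = 499.99, north 1065 cos 152° = -940.34
Leg 2 (359°, 3299 m): east 3299 sin 359° = -57.58, north 3299 cos 359° = 3298.50
Net: 442.41 east, 2358.16 north. Distance = √((442.41)² + (2358.16)²) = 2399.300 m.

2399 m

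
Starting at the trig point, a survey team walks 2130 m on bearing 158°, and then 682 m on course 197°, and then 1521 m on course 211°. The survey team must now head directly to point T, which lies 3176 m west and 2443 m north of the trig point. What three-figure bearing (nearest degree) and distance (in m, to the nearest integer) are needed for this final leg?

335°, 7041 m

Leg 1 (158°, 2130 m): east 2130 sin 158° = 797.91, north 2130 cos 158° = -1974.90
Leg 2 (197°, 682 m): east 682 sin 197° = -199.40, north 682 cos 197° = -652.20
Leg 3 (211°, 1521 m): east 1521 sin 211° = -783.37, north 1521 cos 211° = -1303.75
Current position: (-184.86, -3930.85). Target: (-3176, 2443). Remaining: Δeast = -2991.14, Δnorth = 6373.85.
Bearing = atan2(-2991.14, 6373.85) mod 360° = 334.86°; distance = √((-2991.14)² + (6373.85)²) = 7040.805 m.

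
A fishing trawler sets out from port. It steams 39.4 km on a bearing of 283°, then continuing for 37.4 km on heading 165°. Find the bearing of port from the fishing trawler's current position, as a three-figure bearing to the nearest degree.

046°

Leg 1 (283°, 39.4 km): east 39.4 sin 283° = -38.39, north 39.4 cos 283° = 8.86
Leg 2 (165°, 37.4 km): east 37.4 sin 165° = 9.68, north 37.4 cos 165° = -36.13
Net displacement: -28.71 east, -27.26 north. Direction back to start is (28.71, 27.26): bearing = atan2(28.71, 27.26) mod 360° = 46.48° ≈ 046°.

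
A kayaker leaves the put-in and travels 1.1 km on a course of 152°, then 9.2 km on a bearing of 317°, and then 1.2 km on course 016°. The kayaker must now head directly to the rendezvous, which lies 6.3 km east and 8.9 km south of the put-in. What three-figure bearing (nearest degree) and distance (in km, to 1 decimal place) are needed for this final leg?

143°, 19.7 km

Leg 1 (152°, 1.1 km): east 1.1 sin 152° = 0.52, north 1.1 cos 152° = -0.97
Leg 2 (317°, 9.2 km): east 9.2 sin 317° = -6.27, north 9.2 cos 317° = 6.73
Leg 3 (016°, 1.2 km): east 1.2 sin 16° = 0.33, north 1.2 cos 16° = 1.15
Current position: (-5.43, 6.91). Target: (6.3, -8.9). Remaining: Δeast = 11.73, Δnorth = -15.81.
Bearing = atan2(11.73, -15.81) mod 360° = 143.43°; distance = √((11.73)² + (-15.81)²) = 19.685 km.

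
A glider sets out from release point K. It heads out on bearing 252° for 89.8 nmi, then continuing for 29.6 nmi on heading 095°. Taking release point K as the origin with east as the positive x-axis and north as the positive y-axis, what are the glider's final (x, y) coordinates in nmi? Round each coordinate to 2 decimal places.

Leg 1 (252°, 89.8 nmi): east 89.8 sin 252° = -85.40, north 89.8 cos 252° = -27.75
Leg 2 (095°, 29.6 nmi): east 29.6 sin 95° = 29.49, north 29.6 cos 95° = -2.58
Summing: -55.92 nmi east, -30.33 nmi north → (-55.92, -30.33).

(-55.92, -30.33)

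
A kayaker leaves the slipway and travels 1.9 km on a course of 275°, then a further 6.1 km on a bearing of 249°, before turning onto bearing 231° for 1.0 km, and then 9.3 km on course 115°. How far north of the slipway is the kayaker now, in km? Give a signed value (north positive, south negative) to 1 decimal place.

Leg 1 (275°, 1.9 km): east 1.9 sin 275° = -1.89, north 1.9 cos 275° = 0.17
Leg 2 (249°, 6.1 km): east 6.1 sin 249° = -5.69, north 6.1 cos 249° = -2.19
Leg 3 (231°, 1.0 km): east 1.0 sin 231° = -0.78, north 1.0 cos 231° = -0.63
Leg 4 (115°, 9.3 km): east 9.3 sin 115° = 8.43, north 9.3 cos 115° = -3.93
Net north component: -6.58 km.

-6.6 km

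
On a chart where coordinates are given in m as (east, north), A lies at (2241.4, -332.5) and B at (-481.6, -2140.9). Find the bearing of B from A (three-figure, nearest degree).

236°

Δeast = -481.6 − 2241.4 = -2723.00; Δnorth = -2140.9 − -332.5 = -1808.40.
Bearing = atan2(Δeast, Δnorth) mod 360° = 236.41° ≈ 236°.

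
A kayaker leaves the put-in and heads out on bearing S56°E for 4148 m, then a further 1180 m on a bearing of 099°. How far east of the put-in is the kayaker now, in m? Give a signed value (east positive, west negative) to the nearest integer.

Leg 1 (S56°E, 4148 m): east 4148 sin 124° = 3438.85, north 4148 cos 124° = -2319.53
Leg 2 (099°, 1180 m): east 1180 sin 99° = 1165.47, north 1180 cos 99° = -184.59
Net east component: 4604.32 m.

4604 m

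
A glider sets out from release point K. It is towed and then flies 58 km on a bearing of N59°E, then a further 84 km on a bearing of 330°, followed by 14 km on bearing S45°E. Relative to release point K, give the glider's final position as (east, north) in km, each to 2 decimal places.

Leg 1 (N59°E, 58 km): east 58 sin 59° = 49.72, north 58 cos 59° = 29.87
Leg 2 (330°, 84 km): east 84 sin 330° = -42.00, north 84 cos 330° = 72.75
Leg 3 (S45°E, 14 km): east 14 sin 135° = 9.90, north 14 cos 135° = -9.90
Summing: 17.62 km east, 92.72 km north → (17.62, 92.72).

(17.62, 92.72)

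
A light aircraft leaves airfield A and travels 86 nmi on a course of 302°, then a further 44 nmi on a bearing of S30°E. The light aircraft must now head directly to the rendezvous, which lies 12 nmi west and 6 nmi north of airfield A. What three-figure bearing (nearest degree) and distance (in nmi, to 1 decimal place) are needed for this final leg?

Leg 1 (302°, 86 nmi): east 86 sin 302° = -72.93, north 86 cos 302° = 45.57
Leg 2 (S30°E, 44 nmi): east 44 sin 150° = 22.00, north 44 cos 150° = -38.11
Current position: (-50.93, 7.47). Target: (-12, 6). Remaining: Δeast = 38.93, Δnorth = -1.47.
Bearing = atan2(38.93, -1.47) mod 360° = 92.16°; distance = √((38.93)² + (-1.47)²) = 38.960 nmi.

092°, 39.0 nmi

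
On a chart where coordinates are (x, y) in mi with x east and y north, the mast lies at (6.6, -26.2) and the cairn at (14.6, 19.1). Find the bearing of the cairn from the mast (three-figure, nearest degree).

Δeast = 14.6 − 6.6 = 8.00; Δnorth = 19.1 − -26.2 = 45.30.
Bearing = atan2(Δeast, Δnorth) mod 360° = 10.02° ≈ 010°.

010°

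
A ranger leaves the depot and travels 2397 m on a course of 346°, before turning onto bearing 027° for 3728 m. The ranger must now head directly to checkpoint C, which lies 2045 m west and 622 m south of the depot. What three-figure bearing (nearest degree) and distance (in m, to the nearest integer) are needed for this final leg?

207°, 7020 m

Leg 1 (346°, 2397 m): east 2397 sin 346° = -579.89, north 2397 cos 346° = 2325.80
Leg 2 (027°, 3728 m): east 3728 sin 27° = 1692.48, north 3728 cos 27° = 3321.67
Current position: (1112.59, 5647.47). Target: (-2045, -622). Remaining: Δeast = -3157.59, Δnorth = -6269.47.
Bearing = atan2(-3157.59, -6269.47) mod 360° = 206.73°; distance = √((-3157.59)² + (-6269.47)²) = 7019.732 m.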